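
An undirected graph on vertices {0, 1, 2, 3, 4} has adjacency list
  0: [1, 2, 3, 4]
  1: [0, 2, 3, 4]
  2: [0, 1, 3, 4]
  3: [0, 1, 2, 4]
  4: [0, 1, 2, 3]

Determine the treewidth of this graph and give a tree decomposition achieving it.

With just one bag of size 5, the width is 5 − 1 = 4, so tw(G) ≤ 4. On the other hand G contains the 5-clique {0, 1, 2, 3, 4}. A clique must lie in a single bag of any decomposition, so no decomposition can have width below 4. Therefore the treewidth is 4.

Treewidth 4.
Bags: B1 = {0, 1, 2, 3, 4}
Tree: (single bag)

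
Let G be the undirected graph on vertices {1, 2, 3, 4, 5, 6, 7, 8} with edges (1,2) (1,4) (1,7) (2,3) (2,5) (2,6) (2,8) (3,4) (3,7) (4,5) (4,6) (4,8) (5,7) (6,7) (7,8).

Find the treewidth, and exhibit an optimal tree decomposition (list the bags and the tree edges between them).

Each bag holds 4 vertices, so the decomposition has width 3, which upper-bounds the treewidth. For the lower bound: the 4 vertex sets {1,7}, {2,8}, {4}, {5} are disjoint, each induces a connected subgraph, and every pair is joined by at least one edge of G. Contracting each set to a single vertex therefore yields K_{4} as a minor, and since treewidth is minor-monotone, tw(G) ≥ tw(K_{4}) = 3. Therefore the treewidth is 3.

Treewidth 3.
Bags: B1 = {1, 2, 4, 7}  B2 = {2, 4, 7, 8}  B3 = {2, 4, 5, 7}  B4 = {2, 4, 6, 7}  B5 = {2, 3, 4, 7}
Tree: B1–B2, B2–B3, B3–B4, B4–B5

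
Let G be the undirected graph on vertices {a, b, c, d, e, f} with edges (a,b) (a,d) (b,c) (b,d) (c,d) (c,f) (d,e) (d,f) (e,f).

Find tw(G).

2

A width-2 tree decomposition is:
Bags: B1 = {c, d, f}  B2 = {d, e, f}  B3 = {b, c, d}  B4 = {a, b, d}
Tree: B1–B2, B1–B3, B3–B4
Every bag has size at most 3, so the width is 3 − 1 = 2 and tw(G) ≤ 2. On the other hand G contains the 3-clique {a, b, d}. A clique must lie in a single bag of any decomposition, so no decomposition can have width below 2. Combining the bounds, tw(G) = 2.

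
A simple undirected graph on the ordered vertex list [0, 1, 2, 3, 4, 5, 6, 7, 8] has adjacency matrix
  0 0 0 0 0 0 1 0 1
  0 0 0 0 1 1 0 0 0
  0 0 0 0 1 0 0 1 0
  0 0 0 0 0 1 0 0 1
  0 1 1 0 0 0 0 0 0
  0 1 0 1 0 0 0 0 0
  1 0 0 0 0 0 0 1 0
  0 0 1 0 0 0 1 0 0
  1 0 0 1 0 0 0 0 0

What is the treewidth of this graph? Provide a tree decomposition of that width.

Treewidth 2.
One optimal decomposition is:
Bags: B1 = {2, 6, 7}  B2 = {2, 4, 6}  B3 = {1, 4, 6}  B4 = {1, 5, 6}  B5 = {3, 5, 6}  B6 = {3, 6, 8}  B7 = {0, 6, 8}
Tree: B1–B2, B2–B3, B3–B4, B4–B5, B5–B6, B6–B7

Each bag holds 3 vertices, so the decomposition has width 2, which upper-bounds the treewidth. For the lower bound, G contains the cycle 6–7–2–4–1–5–3–8–0–6, so G is not a forest; only forests have treewidth ≤ 1, hence tw(G) ≥ 2. Hence tw(G) = 2 exactly.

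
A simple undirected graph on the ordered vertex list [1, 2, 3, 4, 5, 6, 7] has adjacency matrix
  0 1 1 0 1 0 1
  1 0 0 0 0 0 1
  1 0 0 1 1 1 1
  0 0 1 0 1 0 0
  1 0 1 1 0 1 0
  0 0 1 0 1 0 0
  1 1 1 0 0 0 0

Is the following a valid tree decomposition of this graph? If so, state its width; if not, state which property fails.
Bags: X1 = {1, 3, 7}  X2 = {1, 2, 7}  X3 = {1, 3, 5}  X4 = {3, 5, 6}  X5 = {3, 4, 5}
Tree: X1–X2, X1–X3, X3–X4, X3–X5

Vertex coverage: the bags together contain {1, 2, 3, 4, 5, 6, 7}, the full vertex set. Edge coverage: each edge of G has both endpoints in at least one bag. Running intersection: for every vertex, the bags containing it form a connected subtree. All three properties hold, so this is a valid tree decomposition of width max|bag| − 1 = 2, and hence tw(G) ≤ 2.

Yes; width 2.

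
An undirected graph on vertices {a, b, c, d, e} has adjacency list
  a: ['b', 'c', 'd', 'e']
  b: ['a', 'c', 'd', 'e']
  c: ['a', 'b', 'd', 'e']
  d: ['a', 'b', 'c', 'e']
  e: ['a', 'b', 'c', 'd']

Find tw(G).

A width-4 tree decomposition is:
Bags: B1 = {a, b, c, d, e}
Tree: (single bag)
A single bag containing all 5 vertices is trivially a valid decomposition of width 4. On the other hand G contains the 5-clique {a, b, c, d, e}. A clique must lie in a single bag of any decomposition, so no decomposition can have width below 4. The upper and lower bounds meet at 4, so that is the treewidth.

4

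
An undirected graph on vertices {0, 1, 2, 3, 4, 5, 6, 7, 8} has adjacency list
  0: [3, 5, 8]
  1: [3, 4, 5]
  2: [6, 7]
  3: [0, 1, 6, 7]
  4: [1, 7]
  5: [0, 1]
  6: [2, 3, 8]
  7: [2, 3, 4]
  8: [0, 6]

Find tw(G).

3

A width-3 tree decomposition is:
Bags: B1 = {0, 2, 6, 8}  B2 = {0, 2, 3, 6}  B3 = {0, 2, 3, 7}  B4 = {0, 3, 5, 7}  B5 = {1, 3, 5, 7}  B6 = {1, 4, 5, 7}
Tree: B1–B2, B2–B3, B3–B4, B4–B5, B5–B6
The largest bag has 4 vertices, giving width 3; this decomposition certifies tw(G) ≤ 3. For the lower bound: the 4 vertex sets {2,6,8}, {0}, {3}, {1,4,5,7} are disjoint, each induces a connected subgraph, and every pair is joined by at least one edge of G. Contracting each set to a single vertex therefore yields K_{4} as a minor, and since treewidth is minor-monotone, tw(G) ≥ tw(K_{4}) = 3. The upper and lower bounds meet at 3, so that is the treewidth.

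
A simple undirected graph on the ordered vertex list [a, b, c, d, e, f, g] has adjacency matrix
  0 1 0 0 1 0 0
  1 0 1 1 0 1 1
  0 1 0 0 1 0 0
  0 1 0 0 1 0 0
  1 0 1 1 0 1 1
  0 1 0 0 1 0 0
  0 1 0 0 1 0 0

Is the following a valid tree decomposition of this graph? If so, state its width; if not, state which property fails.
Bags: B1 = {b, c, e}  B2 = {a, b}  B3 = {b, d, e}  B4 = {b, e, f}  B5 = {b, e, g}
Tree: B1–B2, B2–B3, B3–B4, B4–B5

No — edge (e,a) lies in no bag.

A tree decomposition must satisfy three properties: every vertex lies in some bag; for every edge, both endpoints lie together in some bag; and for every vertex, the bags containing it form a connected subtree. Here edge (e,a) lies in no bag, so the decomposition is invalid.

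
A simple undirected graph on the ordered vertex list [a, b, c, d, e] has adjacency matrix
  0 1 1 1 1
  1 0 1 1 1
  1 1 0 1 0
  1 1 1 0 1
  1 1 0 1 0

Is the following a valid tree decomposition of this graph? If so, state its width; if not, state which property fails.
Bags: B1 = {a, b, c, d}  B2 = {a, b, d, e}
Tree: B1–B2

Every vertex of G appears in some bag (union = {a, b, c, d, e}); every edge is covered by a bag; and for each vertex v the set of bags containing v is connected in the bag tree. The decomposition is therefore valid. The largest bag has 4 vertices, so the width is 3.

Yes; width 3.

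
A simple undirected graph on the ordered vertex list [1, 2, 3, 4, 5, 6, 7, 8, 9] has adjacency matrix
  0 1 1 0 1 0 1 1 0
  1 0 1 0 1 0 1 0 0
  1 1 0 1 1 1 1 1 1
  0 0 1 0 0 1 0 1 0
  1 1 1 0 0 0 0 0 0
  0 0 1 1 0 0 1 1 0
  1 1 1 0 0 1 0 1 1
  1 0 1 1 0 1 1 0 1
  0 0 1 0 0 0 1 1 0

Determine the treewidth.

3

A width-3 tree decomposition is:
Bags: B1 = {1, 3, 7, 8}  B2 = {3, 6, 7, 8}  B3 = {1, 2, 3, 7}  B4 = {3, 4, 6, 8}  B5 = {1, 2, 3, 5}  B6 = {3, 7, 8, 9}
Tree: B1–B2, B1–B3, B2–B4, B3–B5, B2–B6
Each bag holds 4 vertices, so the decomposition has width 3, which upper-bounds the treewidth. Conversely, {3, 4, 6, 8} is a clique of size 4, and the vertices of any clique must share a bag in every tree decomposition; so some bag has ≥ 4 vertices and tw(G) ≥ 3. The upper and lower bounds meet at 3, so that is the treewidth.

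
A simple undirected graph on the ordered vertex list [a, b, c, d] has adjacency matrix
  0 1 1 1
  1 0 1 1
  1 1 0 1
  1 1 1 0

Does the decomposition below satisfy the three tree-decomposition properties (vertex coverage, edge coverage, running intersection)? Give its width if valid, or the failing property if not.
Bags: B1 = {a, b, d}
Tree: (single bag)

A tree decomposition must satisfy three properties: every vertex lies in some bag; for every edge, both endpoints lie together in some bag; and for every vertex, the bags containing it form a connected subtree. Here vertex c appears in no bag, so the decomposition is invalid.

No — vertex c appears in no bag.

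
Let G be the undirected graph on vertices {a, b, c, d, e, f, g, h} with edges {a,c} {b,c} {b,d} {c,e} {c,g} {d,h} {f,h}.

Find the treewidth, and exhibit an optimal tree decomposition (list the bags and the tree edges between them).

Treewidth 1.
Bags: B1 = {b, c}  B2 = {a, c}  B3 = {b, d}  B4 = {d, h}  B5 = {f, h}  B6 = {c, g}  B7 = {c, e}
Tree: B1–B2, B1–B3, B3–B4, B4–B5, B1–B6, B2–B7

Each bag holds 2 vertices, so the decomposition has width 1, which upper-bounds the treewidth. Since G has at least one edge (e.g. b–c), it is not an edgeless graph, so tw(G) ≥ 1. Hence tw(G) = 1 exactly.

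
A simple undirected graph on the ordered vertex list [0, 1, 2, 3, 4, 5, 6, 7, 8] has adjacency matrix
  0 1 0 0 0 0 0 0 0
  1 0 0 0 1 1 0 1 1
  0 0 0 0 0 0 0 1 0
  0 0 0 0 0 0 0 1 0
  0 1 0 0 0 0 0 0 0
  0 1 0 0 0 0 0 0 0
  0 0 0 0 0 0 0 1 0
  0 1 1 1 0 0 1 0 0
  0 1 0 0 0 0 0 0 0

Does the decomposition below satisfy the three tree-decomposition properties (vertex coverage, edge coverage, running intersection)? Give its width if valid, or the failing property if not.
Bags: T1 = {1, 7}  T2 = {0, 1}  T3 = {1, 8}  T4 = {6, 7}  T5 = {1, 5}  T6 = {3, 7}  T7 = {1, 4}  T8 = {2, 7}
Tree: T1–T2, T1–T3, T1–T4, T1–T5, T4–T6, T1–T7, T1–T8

Every vertex of G appears in some bag (union = {0, 1, 2, 3, 4, 5, 6, 7, 8}); every edge is covered by a bag; and for each vertex v the set of bags containing v is connected in the bag tree. The decomposition is therefore valid. The largest bag has 2 vertices, so the width is 1.

Yes; width 1.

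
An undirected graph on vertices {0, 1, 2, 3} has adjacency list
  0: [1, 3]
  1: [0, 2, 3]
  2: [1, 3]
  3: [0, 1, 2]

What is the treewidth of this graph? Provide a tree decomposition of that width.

Every bag has size at most 3, so the width is 3 − 1 = 2 and tw(G) ≤ 2. On the other hand G contains the 3-clique {0, 1, 3}. A clique must lie in a single bag of any decomposition, so no decomposition can have width below 2. Combining the bounds, tw(G) = 2.

Treewidth 2.
One optimal decomposition is:
Bags: B1 = {1, 2, 3}  B2 = {0, 1, 3}
Tree: B1–B2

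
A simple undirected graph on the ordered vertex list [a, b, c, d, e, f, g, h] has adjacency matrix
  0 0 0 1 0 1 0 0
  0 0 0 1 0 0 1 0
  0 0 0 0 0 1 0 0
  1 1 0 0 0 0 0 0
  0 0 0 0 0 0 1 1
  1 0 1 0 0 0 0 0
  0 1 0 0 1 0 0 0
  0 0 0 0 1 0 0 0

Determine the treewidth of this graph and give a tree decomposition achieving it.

The largest bag has 2 vertices, giving width 1; this decomposition certifies tw(G) ≤ 1. Since G has at least one edge (e.g. h–e), it is not an edgeless graph, so tw(G) ≥ 1. Combining the bounds, tw(G) = 1.

Treewidth 1.
One optimal decomposition is:
Bags: B1 = {e, h}  B2 = {e, g}  B3 = {b, g}  B4 = {b, d}  B5 = {a, d}  B6 = {a, f}  B7 = {c, f}
Tree: B1–B2, B2–B3, B3–B4, B4–B5, B5–B6, B6–B7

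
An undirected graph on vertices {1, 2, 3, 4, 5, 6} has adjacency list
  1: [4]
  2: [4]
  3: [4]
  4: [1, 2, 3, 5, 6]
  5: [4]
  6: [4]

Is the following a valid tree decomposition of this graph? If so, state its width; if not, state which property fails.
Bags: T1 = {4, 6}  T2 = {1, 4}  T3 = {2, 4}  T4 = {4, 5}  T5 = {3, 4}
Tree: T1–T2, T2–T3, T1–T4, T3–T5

Yes; width 1.

Checking the three conditions: (i) the bags cover all of {1, 2, 3, 4, 5, 6}; (ii) for each edge, some bag contains both endpoints; (iii) the bags containing any fixed vertex form a subtree. All hold, so the decomposition is valid with width 2 − 1 = 1.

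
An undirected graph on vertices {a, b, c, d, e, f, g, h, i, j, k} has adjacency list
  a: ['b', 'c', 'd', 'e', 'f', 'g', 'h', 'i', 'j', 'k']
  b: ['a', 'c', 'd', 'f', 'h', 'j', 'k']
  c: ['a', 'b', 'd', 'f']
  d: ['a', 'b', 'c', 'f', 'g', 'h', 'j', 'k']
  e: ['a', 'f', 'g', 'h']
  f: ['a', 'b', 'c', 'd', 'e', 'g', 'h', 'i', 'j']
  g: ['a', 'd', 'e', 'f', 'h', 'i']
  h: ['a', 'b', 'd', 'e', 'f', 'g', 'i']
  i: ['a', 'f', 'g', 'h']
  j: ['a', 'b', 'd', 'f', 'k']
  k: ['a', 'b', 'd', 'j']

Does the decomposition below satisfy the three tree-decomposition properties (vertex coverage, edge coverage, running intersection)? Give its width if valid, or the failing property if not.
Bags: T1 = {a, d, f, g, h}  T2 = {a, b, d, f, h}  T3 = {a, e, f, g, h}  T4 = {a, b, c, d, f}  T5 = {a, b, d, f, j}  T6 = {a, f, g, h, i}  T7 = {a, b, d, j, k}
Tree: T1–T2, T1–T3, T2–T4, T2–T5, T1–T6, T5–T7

Yes; width 4.

Every vertex of G appears in some bag (union = {a, b, c, d, e, f, g, h, i, j, k}); every edge is covered by a bag; and for each vertex v the set of bags containing v is connected in the bag tree. The decomposition is therefore valid. The largest bag has 5 vertices, so the width is 4.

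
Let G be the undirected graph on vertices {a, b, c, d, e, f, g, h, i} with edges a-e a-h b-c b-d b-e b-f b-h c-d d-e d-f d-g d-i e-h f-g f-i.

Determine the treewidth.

2

A width-2 tree decomposition is:
Bags: B1 = {b, e, h}  B2 = {a, e, h}  B3 = {b, d, e}  B4 = {b, d, f}  B5 = {d, f, g}  B6 = {d, f, i}  B7 = {b, c, d}
Tree: B1–B2, B1–B3, B3–B4, B4–B5, B5–B6, B4–B7
The largest bag has 3 vertices, giving width 2; this decomposition certifies tw(G) ≤ 2. Conversely, {b, d, e} is a clique of size 3, and the vertices of any clique must share a bag in every tree decomposition; so some bag has ≥ 3 vertices and tw(G) ≥ 2. Hence tw(G) = 2 exactly.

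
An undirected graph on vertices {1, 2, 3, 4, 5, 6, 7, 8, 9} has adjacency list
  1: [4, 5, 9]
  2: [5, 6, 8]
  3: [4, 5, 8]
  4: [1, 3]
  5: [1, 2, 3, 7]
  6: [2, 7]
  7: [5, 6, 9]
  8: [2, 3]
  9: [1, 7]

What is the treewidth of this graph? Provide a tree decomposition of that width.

The largest bag has 4 vertices, giving width 3; this decomposition certifies tw(G) ≤ 3. For the lower bound: the 4 vertex sets {3,4,8}, {1}, {5}, {2,6,7,9} are disjoint, each induces a connected subgraph, and every pair is joined by at least one edge of G. Contracting each set to a single vertex therefore yields K_{4} as a minor, and since treewidth is minor-monotone, tw(G) ≥ tw(K_{4}) = 3. Therefore the treewidth is 3.

Treewidth 3.
Bags: B1 = {1, 3, 4, 8}  B2 = {1, 3, 5, 8}  B3 = {1, 2, 5, 8}  B4 = {1, 2, 5, 9}  B5 = {2, 5, 7, 9}  B6 = {2, 6, 7, 9}
Tree: B1–B2, B2–B3, B3–B4, B4–B5, B5–B6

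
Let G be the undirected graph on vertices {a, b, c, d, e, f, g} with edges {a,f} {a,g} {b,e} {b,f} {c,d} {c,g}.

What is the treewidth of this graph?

1

A width-1 tree decomposition is:
Bags: B1 = {c, d}  B2 = {c, g}  B3 = {a, g}  B4 = {a, f}  B5 = {b, f}  B6 = {b, e}
Tree: B1–B2, B2–B3, B3–B4, B4–B5, B5–B6
The largest bag has 2 vertices, giving width 1; this decomposition certifies tw(G) ≤ 1. Since G has at least one edge (e.g. d–c), it is not an edgeless graph, so tw(G) ≥ 1. The upper and lower bounds meet at 1, so that is the treewidth.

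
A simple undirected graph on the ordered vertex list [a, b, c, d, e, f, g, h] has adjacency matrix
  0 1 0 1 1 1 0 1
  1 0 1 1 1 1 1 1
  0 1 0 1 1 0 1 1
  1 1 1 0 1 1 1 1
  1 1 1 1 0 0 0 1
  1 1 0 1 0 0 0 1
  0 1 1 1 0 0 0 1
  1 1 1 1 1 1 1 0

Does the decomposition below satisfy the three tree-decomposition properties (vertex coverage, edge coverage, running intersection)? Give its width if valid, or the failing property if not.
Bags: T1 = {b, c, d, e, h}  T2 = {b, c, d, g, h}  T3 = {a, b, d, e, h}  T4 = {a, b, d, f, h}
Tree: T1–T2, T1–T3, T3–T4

Checking the three conditions: (i) the bags cover all of {a, b, c, d, e, f, g, h}; (ii) for each edge, some bag contains both endpoints; (iii) the bags containing any fixed vertex form a subtree. All hold, so the decomposition is valid with width 5 − 1 = 4.

Yes; width 4.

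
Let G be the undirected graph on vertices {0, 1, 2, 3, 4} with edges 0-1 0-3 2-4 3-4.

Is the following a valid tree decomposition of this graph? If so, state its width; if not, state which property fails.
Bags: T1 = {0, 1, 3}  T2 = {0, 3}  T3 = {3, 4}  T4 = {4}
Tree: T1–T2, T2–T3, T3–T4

No — vertex 2 appears in no bag.

A tree decomposition must satisfy three properties: every vertex lies in some bag; for every edge, both endpoints lie together in some bag; and for every vertex, the bags containing it form a connected subtree. Here vertex 2 appears in no bag, so the decomposition is invalid.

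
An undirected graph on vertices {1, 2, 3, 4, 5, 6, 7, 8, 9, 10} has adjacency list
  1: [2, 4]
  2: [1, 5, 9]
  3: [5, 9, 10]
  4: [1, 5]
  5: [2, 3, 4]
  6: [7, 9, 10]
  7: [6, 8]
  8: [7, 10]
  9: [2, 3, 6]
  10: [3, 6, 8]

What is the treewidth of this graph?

2

A width-2 tree decomposition is:
Bags: B1 = {1, 4, 5}  B2 = {1, 2, 5}  B3 = {2, 3, 5}  B4 = {2, 3, 9}  B5 = {3, 9, 10}  B6 = {6, 9, 10}  B7 = {6, 8, 10}  B8 = {6, 7, 8}
Tree: B1–B2, B2–B3, B3–B4, B4–B5, B5–B6, B6–B7, B7–B8
The largest bag has 3 vertices, giving width 2; this decomposition certifies tw(G) ≤ 2. The edges 4–1–2–5–4 form a cycle, so G is not a tree and its treewidth is at least 2. The upper and lower bounds meet at 2, so that is the treewidth.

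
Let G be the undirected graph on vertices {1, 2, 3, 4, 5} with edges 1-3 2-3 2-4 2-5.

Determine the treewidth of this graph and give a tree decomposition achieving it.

Treewidth 1.
One optimal decomposition is:
Bags: B1 = {1, 3}  B2 = {2, 3}  B3 = {2, 4}  B4 = {2, 5}
Tree: B1–B2, B2–B3, B3–B4

Each bag holds 2 vertices, so the decomposition has width 1, which upper-bounds the treewidth. Since G has at least one edge (e.g. 1–3), it is not an edgeless graph, so tw(G) ≥ 1. Therefore the treewidth is 1.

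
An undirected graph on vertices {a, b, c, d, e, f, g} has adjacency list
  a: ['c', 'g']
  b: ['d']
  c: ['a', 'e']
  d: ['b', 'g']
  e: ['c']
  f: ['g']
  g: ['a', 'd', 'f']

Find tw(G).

A width-1 tree decomposition is:
Bags: B1 = {d, g}  B2 = {a, g}  B3 = {a, c}  B4 = {f, g}  B5 = {b, d}  B6 = {c, e}
Tree: B1–B2, B2–B3, B2–B4, B1–B5, B3–B6
Every bag has size at most 2, so the width is 2 − 1 = 1 and tw(G) ≤ 1. Since G has at least one edge (e.g. d–g), it is not an edgeless graph, so tw(G) ≥ 1. Therefore the treewidth is 1.

1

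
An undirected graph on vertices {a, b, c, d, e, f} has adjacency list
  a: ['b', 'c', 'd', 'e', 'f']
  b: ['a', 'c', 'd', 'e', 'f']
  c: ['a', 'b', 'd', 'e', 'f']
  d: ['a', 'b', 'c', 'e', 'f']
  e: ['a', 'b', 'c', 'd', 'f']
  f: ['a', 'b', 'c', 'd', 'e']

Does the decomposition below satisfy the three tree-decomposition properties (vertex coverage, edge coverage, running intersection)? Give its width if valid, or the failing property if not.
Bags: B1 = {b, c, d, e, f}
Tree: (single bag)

No — vertex a appears in no bag.

A tree decomposition must satisfy three properties: every vertex lies in some bag; for every edge, both endpoints lie together in some bag; and for every vertex, the bags containing it form a connected subtree. Here vertex a appears in no bag, so the decomposition is invalid.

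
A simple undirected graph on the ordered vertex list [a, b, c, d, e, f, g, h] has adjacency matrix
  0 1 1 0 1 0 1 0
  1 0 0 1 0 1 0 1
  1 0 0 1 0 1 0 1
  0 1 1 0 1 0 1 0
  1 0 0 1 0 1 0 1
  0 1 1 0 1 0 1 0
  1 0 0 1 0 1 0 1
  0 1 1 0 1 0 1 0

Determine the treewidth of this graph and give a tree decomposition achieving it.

Treewidth 4.
One such decomposition:
Bags: B1 = {a, b, d, f, h}  B2 = {a, c, d, f, h}  B3 = {a, d, e, f, h}  B4 = {a, d, f, g, h}
Tree: B1–B2, B2–B3, B3–B4

Each bag holds 5 vertices, so the decomposition has width 4, which upper-bounds the treewidth. For the lower bound: the 5 vertex sets {b,f}, {a,c}, {e,h}, {d}, {g} are disjoint, each induces a connected subgraph, and every pair is joined by at least one edge of G. Contracting each set to a single vertex therefore yields K_{5} as a minor, and since treewidth is minor-monotone, tw(G) ≥ tw(K_{5}) = 4. Combining the bounds, tw(G) = 4.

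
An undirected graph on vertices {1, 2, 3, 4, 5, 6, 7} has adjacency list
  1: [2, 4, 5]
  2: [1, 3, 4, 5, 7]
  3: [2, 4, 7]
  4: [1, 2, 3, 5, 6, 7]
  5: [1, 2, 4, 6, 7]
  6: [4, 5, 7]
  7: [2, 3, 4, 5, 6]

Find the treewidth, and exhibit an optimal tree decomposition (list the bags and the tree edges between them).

Treewidth 3.
One optimal decomposition is:
Bags: B1 = {2, 4, 5, 7}  B2 = {4, 5, 6, 7}  B3 = {1, 2, 4, 5}  B4 = {2, 3, 4, 7}
Tree: B1–B2, B1–B3, B1–B4

The largest bag has 4 vertices, giving width 3; this decomposition certifies tw(G) ≤ 3. For the lower bound, the 4 vertices {2, 3, 4, 7} are pairwise adjacent, and any tree decomposition puts a clique entirely inside one bag — forcing width ≥ 3. The upper and lower bounds meet at 3, so that is the treewidth.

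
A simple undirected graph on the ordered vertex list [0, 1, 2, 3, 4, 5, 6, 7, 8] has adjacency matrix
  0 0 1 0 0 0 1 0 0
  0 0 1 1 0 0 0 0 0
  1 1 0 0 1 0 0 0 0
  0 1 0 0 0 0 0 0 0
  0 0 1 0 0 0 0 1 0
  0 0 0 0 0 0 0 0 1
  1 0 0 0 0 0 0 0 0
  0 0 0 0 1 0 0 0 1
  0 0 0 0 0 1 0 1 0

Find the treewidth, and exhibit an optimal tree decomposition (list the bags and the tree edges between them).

Treewidth 1.
Bags: B1 = {2, 4}  B2 = {4, 7}  B3 = {7, 8}  B4 = {0, 2}  B5 = {5, 8}  B6 = {1, 2}  B7 = {1, 3}  B8 = {0, 6}
Tree: B1–B2, B2–B3, B1–B4, B3–B5, B4–B6, B6–B7, B4–B8

Every bag has size at most 2, so the width is 2 − 1 = 1 and tw(G) ≤ 1. Any graph with an edge has treewidth ≥ 1, and G has the edge 4–2. The upper and lower bounds meet at 1, so that is the treewidth.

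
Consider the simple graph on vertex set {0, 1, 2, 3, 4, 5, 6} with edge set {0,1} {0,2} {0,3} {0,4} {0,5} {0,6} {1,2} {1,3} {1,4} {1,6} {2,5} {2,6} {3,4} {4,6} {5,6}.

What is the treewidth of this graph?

3

A width-3 tree decomposition is:
Bags: B1 = {0, 1, 2, 6}  B2 = {0, 2, 5, 6}  B3 = {0, 1, 4, 6}  B4 = {0, 1, 3, 4}
Tree: B1–B2, B1–B3, B3–B4
The largest bag has 4 vertices, giving width 3; this decomposition certifies tw(G) ≤ 3. Conversely, {0, 1, 2, 6} is a clique of size 4, and the vertices of any clique must share a bag in every tree decomposition; so some bag has ≥ 4 vertices and tw(G) ≥ 3. Combining the bounds, tw(G) = 3.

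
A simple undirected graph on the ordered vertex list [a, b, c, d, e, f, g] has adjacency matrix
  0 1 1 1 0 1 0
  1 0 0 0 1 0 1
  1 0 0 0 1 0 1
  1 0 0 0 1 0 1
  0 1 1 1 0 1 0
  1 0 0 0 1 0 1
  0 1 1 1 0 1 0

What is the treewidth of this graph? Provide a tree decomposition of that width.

The largest bag has 4 vertices, giving width 3; this decomposition certifies tw(G) ≤ 3. For the lower bound: the 4 vertex sets {d,e}, {b,g}, {a}, {f} are disjoint, each induces a connected subgraph, and every pair is joined by at least one edge of G. Contracting each set to a single vertex therefore yields K_{4} as a minor, and since treewidth is minor-monotone, tw(G) ≥ tw(K_{4}) = 3. Combining the bounds, tw(G) = 3.

Treewidth 3.
One such decomposition:
Bags: B1 = {a, d, e, g}  B2 = {a, b, e, g}  B3 = {a, e, f, g}  B4 = {a, c, e, g}
Tree: B1–B2, B2–B3, B3–B4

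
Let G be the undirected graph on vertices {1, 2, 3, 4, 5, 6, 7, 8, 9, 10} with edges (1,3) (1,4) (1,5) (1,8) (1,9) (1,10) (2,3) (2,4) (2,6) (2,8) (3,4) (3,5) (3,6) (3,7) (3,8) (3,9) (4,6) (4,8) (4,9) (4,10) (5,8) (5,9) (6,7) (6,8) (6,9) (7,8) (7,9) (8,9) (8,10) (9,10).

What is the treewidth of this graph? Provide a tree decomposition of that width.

Every bag has size at most 5, so the width is 5 − 1 = 4 and tw(G) ≤ 4. Conversely, {1, 4, 8, 9, 10} is a clique of size 5, and the vertices of any clique must share a bag in every tree decomposition; so some bag has ≥ 5 vertices and tw(G) ≥ 4. The upper and lower bounds meet at 4, so that is the treewidth.

Treewidth 4.
One optimal decomposition is:
Bags: B1 = {3, 4, 6, 8, 9}  B2 = {3, 6, 7, 8, 9}  B3 = {1, 3, 4, 8, 9}  B4 = {1, 4, 8, 9, 10}  B5 = {1, 3, 5, 8, 9}  B6 = {2, 3, 4, 6, 8}
Tree: B1–B2, B1–B3, B3–B4, B3–B5, B1–B6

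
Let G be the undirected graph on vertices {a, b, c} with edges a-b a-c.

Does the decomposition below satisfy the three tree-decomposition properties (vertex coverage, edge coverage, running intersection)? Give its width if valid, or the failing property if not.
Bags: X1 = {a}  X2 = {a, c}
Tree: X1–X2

No — vertex b appears in no bag.

A tree decomposition must satisfy three properties: every vertex lies in some bag; for every edge, both endpoints lie together in some bag; and for every vertex, the bags containing it form a connected subtree. Here vertex b appears in no bag, so the decomposition is invalid.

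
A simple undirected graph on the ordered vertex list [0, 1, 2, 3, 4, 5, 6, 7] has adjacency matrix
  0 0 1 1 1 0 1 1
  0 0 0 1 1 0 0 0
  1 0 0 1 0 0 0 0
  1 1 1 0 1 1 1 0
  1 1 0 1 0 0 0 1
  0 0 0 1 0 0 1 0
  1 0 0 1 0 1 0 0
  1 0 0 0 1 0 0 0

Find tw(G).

2

A width-2 tree decomposition is:
Bags: B1 = {0, 3, 6}  B2 = {0, 3, 4}  B3 = {1, 3, 4}  B4 = {0, 4, 7}  B5 = {0, 2, 3}  B6 = {3, 5, 6}
Tree: B1–B2, B2–B3, B2–B4, B1–B5, B1–B6
The largest bag has 3 vertices, giving width 2; this decomposition certifies tw(G) ≤ 2. Conversely, {0, 2, 3} is a clique of size 3, and the vertices of any clique must share a bag in every tree decomposition; so some bag has ≥ 3 vertices and tw(G) ≥ 2. Therefore the treewidth is 2.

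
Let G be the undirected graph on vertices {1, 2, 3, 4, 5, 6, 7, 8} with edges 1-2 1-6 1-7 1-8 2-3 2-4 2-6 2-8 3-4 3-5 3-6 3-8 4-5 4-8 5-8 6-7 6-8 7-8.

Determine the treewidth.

A width-3 tree decomposition is:
Bags: B1 = {3, 4, 5, 8}  B2 = {2, 3, 4, 8}  B3 = {2, 3, 6, 8}  B4 = {1, 2, 6, 8}  B5 = {1, 6, 7, 8}
Tree: B1–B2, B2–B3, B3–B4, B4–B5
Every bag has size at most 4, so the width is 4 − 1 = 3 and tw(G) ≤ 3. Conversely, {1, 2, 6, 8} is a clique of size 4, and the vertices of any clique must share a bag in every tree decomposition; so some bag has ≥ 4 vertices and tw(G) ≥ 3. Therefore the treewidth is 3.

3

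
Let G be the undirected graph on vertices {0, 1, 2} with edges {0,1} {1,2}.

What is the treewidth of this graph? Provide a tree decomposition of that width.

Each bag holds 2 vertices, so the decomposition has width 1, which upper-bounds the treewidth. G has an edge, so its treewidth is at least 1. Combining the bounds, tw(G) = 1.

Treewidth 1.
One optimal decomposition is:
Bags: B1 = {1, 2}  B2 = {0, 1}
Tree: B1–B2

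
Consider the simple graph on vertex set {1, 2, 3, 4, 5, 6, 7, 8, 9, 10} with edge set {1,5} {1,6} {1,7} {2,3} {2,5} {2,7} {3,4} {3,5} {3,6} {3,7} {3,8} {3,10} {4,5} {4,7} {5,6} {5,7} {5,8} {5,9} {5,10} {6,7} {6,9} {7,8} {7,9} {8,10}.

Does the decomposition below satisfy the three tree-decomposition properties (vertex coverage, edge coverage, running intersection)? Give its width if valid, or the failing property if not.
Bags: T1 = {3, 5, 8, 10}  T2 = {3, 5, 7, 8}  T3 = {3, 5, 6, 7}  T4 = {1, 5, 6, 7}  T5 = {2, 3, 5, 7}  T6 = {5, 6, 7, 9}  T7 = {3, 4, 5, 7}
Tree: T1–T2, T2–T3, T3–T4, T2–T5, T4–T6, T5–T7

Yes; width 3.

Vertex coverage: the bags together contain {1, 2, 3, 4, 5, 6, 7, 8, 9, 10}, the full vertex set. Edge coverage: each edge of G has both endpoints in at least one bag. Running intersection: for every vertex, the bags containing it form a connected subtree. All three properties hold, so this is a valid tree decomposition of width max|bag| − 1 = 3, and hence tw(G) ≤ 3.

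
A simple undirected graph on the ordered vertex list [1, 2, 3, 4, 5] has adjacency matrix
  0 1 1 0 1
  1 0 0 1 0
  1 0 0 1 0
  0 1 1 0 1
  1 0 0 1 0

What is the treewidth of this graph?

2

A width-2 tree decomposition is:
Bags: B1 = {1, 4, 5}  B2 = {1, 3, 4}  B3 = {1, 2, 4}
Tree: B1–B2, B2–B3
Each bag holds 3 vertices, so the decomposition has width 2, which upper-bounds the treewidth. Since 4–5–1–3–4 is a cycle in G, G is not acyclic. Forests are exactly the graphs of treewidth ≤ 1, so tw(G) ≥ 2. Therefore the treewidth is 2.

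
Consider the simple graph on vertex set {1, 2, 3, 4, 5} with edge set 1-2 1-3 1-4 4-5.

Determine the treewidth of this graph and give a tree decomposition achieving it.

Treewidth 1.
One such decomposition:
Bags: B1 = {1, 4}  B2 = {1, 2}  B3 = {4, 5}  B4 = {1, 3}
Tree: B1–B2, B1–B3, B1–B4

Every bag has size at most 2, so the width is 2 − 1 = 1 and tw(G) ≤ 1. G has an edge, so its treewidth is at least 1. Hence tw(G) = 1 exactly.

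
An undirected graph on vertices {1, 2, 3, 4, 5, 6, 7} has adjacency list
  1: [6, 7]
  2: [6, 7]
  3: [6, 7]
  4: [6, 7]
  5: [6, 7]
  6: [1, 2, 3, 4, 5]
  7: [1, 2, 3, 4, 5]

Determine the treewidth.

2

A width-2 tree decomposition is:
Bags: B1 = {2, 6, 7}  B2 = {4, 6, 7}  B3 = {3, 6, 7}  B4 = {5, 6, 7}  B5 = {1, 6, 7}
Tree: B1–B2, B2–B3, B3–B4, B4–B5
The largest bag has 3 vertices, giving width 2; this decomposition certifies tw(G) ≤ 2. The edges 6–2–7–4–6 form a cycle, so G is not a tree and its treewidth is at least 2. Hence tw(G) = 2 exactly.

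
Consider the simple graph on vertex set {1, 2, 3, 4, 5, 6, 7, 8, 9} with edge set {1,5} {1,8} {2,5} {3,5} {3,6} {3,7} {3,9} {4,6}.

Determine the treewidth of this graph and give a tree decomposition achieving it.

Treewidth 1.
One optimal decomposition is:
Bags: B1 = {3, 5}  B2 = {1, 5}  B3 = {3, 7}  B4 = {3, 6}  B5 = {4, 6}  B6 = {2, 5}  B7 = {3, 9}  B8 = {1, 8}
Tree: B1–B2, B1–B3, B1–B4, B4–B5, B1–B6, B1–B7, B2–B8

Each bag holds 2 vertices, so the decomposition has width 1, which upper-bounds the treewidth. G has an edge, so its treewidth is at least 1. The upper and lower bounds meet at 1, so that is the treewidth.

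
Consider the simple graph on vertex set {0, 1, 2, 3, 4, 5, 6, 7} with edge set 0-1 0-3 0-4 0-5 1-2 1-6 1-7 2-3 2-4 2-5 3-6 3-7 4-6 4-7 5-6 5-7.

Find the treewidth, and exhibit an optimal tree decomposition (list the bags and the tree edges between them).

Each bag holds 5 vertices, so the decomposition has width 4, which upper-bounds the treewidth. For the lower bound: the 5 vertex sets {1,7}, {0,3}, {4,6}, {2}, {5} are disjoint, each induces a connected subgraph, and every pair is joined by at least one edge of G. Contracting each set to a single vertex therefore yields K_{5} as a minor, and since treewidth is minor-monotone, tw(G) ≥ tw(K_{5}) = 4. Combining the bounds, tw(G) = 4.

Treewidth 4.
One optimal decomposition is:
Bags: B1 = {0, 1, 2, 6, 7}  B2 = {0, 2, 3, 6, 7}  B3 = {0, 2, 4, 6, 7}  B4 = {0, 2, 5, 6, 7}
Tree: B1–B2, B2–B3, B3–B4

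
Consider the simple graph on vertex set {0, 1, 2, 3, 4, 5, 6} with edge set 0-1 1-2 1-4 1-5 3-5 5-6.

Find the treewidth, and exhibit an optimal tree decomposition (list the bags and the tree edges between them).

Every bag has size at most 2, so the width is 2 − 1 = 1 and tw(G) ≤ 1. G has an edge, so its treewidth is at least 1. The upper and lower bounds meet at 1, so that is the treewidth.

Treewidth 1.
Bags: B1 = {3, 5}  B2 = {1, 5}  B3 = {1, 4}  B4 = {5, 6}  B5 = {1, 2}  B6 = {0, 1}
Tree: B1–B2, B2–B3, B2–B4, B2–B5, B5–B6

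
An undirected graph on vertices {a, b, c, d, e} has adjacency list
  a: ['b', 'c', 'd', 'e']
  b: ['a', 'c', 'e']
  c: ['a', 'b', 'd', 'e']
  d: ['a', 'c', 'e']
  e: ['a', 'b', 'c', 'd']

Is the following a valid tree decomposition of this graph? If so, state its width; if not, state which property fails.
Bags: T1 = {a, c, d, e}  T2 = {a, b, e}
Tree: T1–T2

A tree decomposition must satisfy three properties: every vertex lies in some bag; for every edge, both endpoints lie together in some bag; and for every vertex, the bags containing it form a connected subtree. Here edge (c,b) lies in no bag, so the decomposition is invalid.

No — edge (c,b) lies in no bag.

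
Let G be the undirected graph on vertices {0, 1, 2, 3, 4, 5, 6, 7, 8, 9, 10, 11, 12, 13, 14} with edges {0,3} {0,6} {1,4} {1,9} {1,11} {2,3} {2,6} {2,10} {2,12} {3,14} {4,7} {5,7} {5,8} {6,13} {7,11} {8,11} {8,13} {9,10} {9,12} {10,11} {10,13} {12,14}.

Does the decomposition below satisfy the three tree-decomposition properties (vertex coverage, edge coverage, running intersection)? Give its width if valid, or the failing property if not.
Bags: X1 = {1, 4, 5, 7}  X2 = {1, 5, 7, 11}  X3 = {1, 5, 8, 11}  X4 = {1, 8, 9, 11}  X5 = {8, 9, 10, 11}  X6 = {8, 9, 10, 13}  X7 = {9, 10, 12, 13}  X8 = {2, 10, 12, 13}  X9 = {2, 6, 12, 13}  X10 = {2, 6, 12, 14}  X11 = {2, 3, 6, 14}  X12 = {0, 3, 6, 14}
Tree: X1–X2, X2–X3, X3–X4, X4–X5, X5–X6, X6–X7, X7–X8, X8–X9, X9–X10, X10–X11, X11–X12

Yes; width 3.

Every vertex of G appears in some bag (union = {0, 1, 2, 3, 4, 5, 6, 7, 8, 9, 10, 11, 12, 13, 14}); every edge is covered by a bag; and for each vertex v the set of bags containing v is connected in the bag tree. The decomposition is therefore valid. The largest bag has 4 vertices, so the width is 3.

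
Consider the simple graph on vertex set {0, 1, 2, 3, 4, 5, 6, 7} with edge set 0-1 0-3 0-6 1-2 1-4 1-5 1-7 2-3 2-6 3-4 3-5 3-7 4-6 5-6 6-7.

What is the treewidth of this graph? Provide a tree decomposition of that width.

Treewidth 3.
One such decomposition:
Bags: B1 = {0, 1, 3, 6}  B2 = {1, 2, 3, 6}  B3 = {1, 3, 4, 6}  B4 = {1, 3, 6, 7}  B5 = {1, 3, 5, 6}
Tree: B1–B2, B2–B3, B3–B4, B4–B5

The largest bag has 4 vertices, giving width 3; this decomposition certifies tw(G) ≤ 3. For the lower bound: the 4 vertex sets {0,3}, {2,6}, {1}, {4} are disjoint, each induces a connected subgraph, and every pair is joined by at least one edge of G. Contracting each set to a single vertex therefore yields K_{4} as a minor, and since treewidth is minor-monotone, tw(G) ≥ tw(K_{4}) = 3. The upper and lower bounds meet at 3, so that is the treewidth.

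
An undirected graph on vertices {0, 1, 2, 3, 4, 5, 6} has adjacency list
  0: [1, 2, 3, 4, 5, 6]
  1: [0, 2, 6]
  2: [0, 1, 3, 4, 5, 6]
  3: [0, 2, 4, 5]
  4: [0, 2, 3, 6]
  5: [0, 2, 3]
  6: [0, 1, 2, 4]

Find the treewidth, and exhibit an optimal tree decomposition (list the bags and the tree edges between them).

Each bag holds 4 vertices, so the decomposition has width 3, which upper-bounds the treewidth. For the lower bound, the 4 vertices {0, 1, 2, 6} are pairwise adjacent, and any tree decomposition puts a clique entirely inside one bag — forcing width ≥ 3. Therefore the treewidth is 3.

Treewidth 3.
One such decomposition:
Bags: B1 = {0, 2, 3, 4}  B2 = {0, 2, 3, 5}  B3 = {0, 2, 4, 6}  B4 = {0, 1, 2, 6}
Tree: B1–B2, B1–B3, B3–B4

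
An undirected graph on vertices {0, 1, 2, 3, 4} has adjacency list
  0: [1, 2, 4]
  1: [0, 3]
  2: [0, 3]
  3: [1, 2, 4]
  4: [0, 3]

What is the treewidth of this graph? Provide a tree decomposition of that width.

Treewidth 2.
One optimal decomposition is:
Bags: B1 = {0, 3, 4}  B2 = {0, 1, 3}  B3 = {0, 2, 3}
Tree: B1–B2, B2–B3

Every bag has size at most 3, so the width is 3 − 1 = 2 and tw(G) ≤ 2. For the lower bound, G contains the cycle 4–3–1–0–4, so G is not a forest; only forests have treewidth ≤ 1, hence tw(G) ≥ 2. The upper and lower bounds meet at 2, so that is the treewidth.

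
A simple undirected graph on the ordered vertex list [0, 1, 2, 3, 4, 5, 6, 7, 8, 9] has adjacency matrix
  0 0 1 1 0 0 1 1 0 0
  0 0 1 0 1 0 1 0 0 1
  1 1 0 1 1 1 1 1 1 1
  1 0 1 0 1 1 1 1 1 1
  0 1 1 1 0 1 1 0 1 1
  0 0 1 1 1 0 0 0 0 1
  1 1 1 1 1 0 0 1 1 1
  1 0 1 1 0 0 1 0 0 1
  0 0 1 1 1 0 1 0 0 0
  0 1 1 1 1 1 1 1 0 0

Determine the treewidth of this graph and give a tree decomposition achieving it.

Every bag has size at most 5, so the width is 5 − 1 = 4 and tw(G) ≤ 4. Conversely, {1, 2, 4, 6, 9} is a clique of size 5, and the vertices of any clique must share a bag in every tree decomposition; so some bag has ≥ 5 vertices and tw(G) ≥ 4. Combining the bounds, tw(G) = 4.

Treewidth 4.
Bags: B1 = {2, 3, 6, 7, 9}  B2 = {2, 3, 4, 6, 9}  B3 = {0, 2, 3, 6, 7}  B4 = {2, 3, 4, 6, 8}  B5 = {1, 2, 4, 6, 9}  B6 = {2, 3, 4, 5, 9}
Tree: B1–B2, B1–B3, B2–B4, B2–B5, B2–B6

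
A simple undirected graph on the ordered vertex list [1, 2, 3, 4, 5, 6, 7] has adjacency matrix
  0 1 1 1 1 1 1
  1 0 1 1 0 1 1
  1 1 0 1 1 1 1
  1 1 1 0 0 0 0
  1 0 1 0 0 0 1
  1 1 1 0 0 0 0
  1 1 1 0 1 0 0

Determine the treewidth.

3

A width-3 tree decomposition is:
Bags: B1 = {1, 2, 3, 7}  B2 = {1, 2, 3, 4}  B3 = {1, 3, 5, 7}  B4 = {1, 2, 3, 6}
Tree: B1–B2, B1–B3, B2–B4
The largest bag has 4 vertices, giving width 3; this decomposition certifies tw(G) ≤ 3. On the other hand G contains the 4-clique {1, 2, 3, 4}. A clique must lie in a single bag of any decomposition, so no decomposition can have width below 3. Hence tw(G) = 3 exactly.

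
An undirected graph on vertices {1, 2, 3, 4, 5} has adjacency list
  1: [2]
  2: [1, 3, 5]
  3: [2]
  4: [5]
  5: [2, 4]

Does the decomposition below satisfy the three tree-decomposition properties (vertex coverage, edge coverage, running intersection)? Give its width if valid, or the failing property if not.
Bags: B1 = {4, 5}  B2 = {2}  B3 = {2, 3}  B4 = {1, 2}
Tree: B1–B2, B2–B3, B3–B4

No — edge (5,2) lies in no bag.

A tree decomposition must satisfy three properties: every vertex lies in some bag; for every edge, both endpoints lie together in some bag; and for every vertex, the bags containing it form a connected subtree. Here edge (5,2) lies in no bag, so the decomposition is invalid.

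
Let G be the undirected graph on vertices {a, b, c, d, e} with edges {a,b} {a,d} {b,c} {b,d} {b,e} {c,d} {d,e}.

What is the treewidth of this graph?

2

A width-2 tree decomposition is:
Bags: B1 = {b, c, d}  B2 = {a, b, d}  B3 = {b, d, e}
Tree: B1–B2, B1–B3
The largest bag has 3 vertices, giving width 2; this decomposition certifies tw(G) ≤ 2. For the lower bound, the 3 vertices {b, d, e} are pairwise adjacent, and any tree decomposition puts a clique entirely inside one bag — forcing width ≥ 2. Combining the bounds, tw(G) = 2.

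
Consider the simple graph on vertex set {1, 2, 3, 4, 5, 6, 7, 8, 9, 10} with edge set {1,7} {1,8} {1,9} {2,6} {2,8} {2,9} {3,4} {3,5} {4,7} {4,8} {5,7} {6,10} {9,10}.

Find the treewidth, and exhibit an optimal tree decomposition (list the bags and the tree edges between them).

Treewidth 2.
Bags: B1 = {6, 9, 10}  B2 = {2, 6, 9}  B3 = {1, 2, 9}  B4 = {1, 2, 8}  B5 = {1, 7, 8}  B6 = {4, 7, 8}  B7 = {4, 5, 7}  B8 = {3, 4, 5}
Tree: B1–B2, B2–B3, B3–B4, B4–B5, B5–B6, B6–B7, B7–B8

The largest bag has 3 vertices, giving width 2; this decomposition certifies tw(G) ≤ 2. For the lower bound, G contains the cycle 10–6–2–9–10, so G is not a forest; only forests have treewidth ≤ 1, hence tw(G) ≥ 2. The upper and lower bounds meet at 2, so that is the treewidth.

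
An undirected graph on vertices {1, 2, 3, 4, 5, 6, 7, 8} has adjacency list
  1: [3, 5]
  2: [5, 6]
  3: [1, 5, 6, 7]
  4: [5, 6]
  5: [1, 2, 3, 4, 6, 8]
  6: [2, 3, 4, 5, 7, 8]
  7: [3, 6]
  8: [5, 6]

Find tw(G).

2

A width-2 tree decomposition is:
Bags: B1 = {3, 5, 6}  B2 = {1, 3, 5}  B3 = {5, 6, 8}  B4 = {2, 5, 6}  B5 = {4, 5, 6}  B6 = {3, 6, 7}
Tree: B1–B2, B1–B3, B3–B4, B4–B5, B1–B6
Each bag holds 3 vertices, so the decomposition has width 2, which upper-bounds the treewidth. Conversely, {1, 3, 5} is a clique of size 3, and the vertices of any clique must share a bag in every tree decomposition; so some bag has ≥ 3 vertices and tw(G) ≥ 2. Therefore the treewidth is 2.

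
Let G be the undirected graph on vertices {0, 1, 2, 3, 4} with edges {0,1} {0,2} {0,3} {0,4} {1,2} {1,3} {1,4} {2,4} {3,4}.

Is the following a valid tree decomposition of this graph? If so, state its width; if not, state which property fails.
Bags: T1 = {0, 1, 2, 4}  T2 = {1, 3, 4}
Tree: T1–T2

A tree decomposition must satisfy three properties: every vertex lies in some bag; for every edge, both endpoints lie together in some bag; and for every vertex, the bags containing it form a connected subtree. Here edge (0,3) lies in no bag, so the decomposition is invalid.

No — edge (0,3) lies in no bag.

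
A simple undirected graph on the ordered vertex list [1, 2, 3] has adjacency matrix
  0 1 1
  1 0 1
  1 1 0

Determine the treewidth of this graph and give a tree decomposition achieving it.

With just one bag of size 3, the width is 3 − 1 = 2, so tw(G) ≤ 2. For the lower bound, the 3 vertices {1, 2, 3} are pairwise adjacent, and any tree decomposition puts a clique entirely inside one bag — forcing width ≥ 2. The upper and lower bounds meet at 2, so that is the treewidth.

Treewidth 2.
One optimal decomposition is:
Bags: B1 = {1, 2, 3}
Tree: (single bag)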